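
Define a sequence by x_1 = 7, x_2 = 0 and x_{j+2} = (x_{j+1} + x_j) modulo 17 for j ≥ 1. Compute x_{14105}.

Computing terms: x_1 = 7; x_2 = 0; x_3 = 7; x_4 = 7; x_5 = 14; x_6 = 4; x_7 = 1; x_8 = 5; x_9 = 6; x_{10} = 11; x_{11} = 0; x_{12} = 11; x_{13} = 11; x_{14} = 5; x_{15} = 16; x_{16} = 4; x_{17} = 3; x_{18} = 7; x_{19} = 10; x_{20} = 0; x_{21} = 10; x_{22} = 10; x_{23} = 3; x_{24} = 13; x_{25} = 16; x_{26} = 12; x_{27} = 11; x_{28} = 6; x_{29} = 0; x_{30} = 6; x_{31} = 6; x_{32} = 12; x_{33} = 1; x_{34} = 13; x_{35} = 14; x_{36} = 10; x_{37} = 7; x_{38} = 0.
Since (x_{37}, x_{38}) = (x_1, x_2) = (7, 0) (two consecutive terms determine the rest), the sequence is periodic with period 36.
(14105 - 1) mod 36 = 28, so x_{14105} = x_{29} = 0.

0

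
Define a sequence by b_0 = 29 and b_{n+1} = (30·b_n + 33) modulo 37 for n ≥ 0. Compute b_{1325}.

34

Listing terms: b_0 = 29; b_1 = 15; b_2 = 2; b_3 = 19; b_4 = 11; b_5 = 30; b_6 = 8; b_7 = 14; b_8 = 9; b_9 = 7; b_{10} = 21; b_{11} = 34; b_{12} = 17; b_{13} = 25; b_{14} = 6; b_{15} = 28; b_{16} = 22; b_{17} = 27; b_{18} = 29.
Since b_{18} = b_0 = 29, the sequence is periodic with period 18.
(1325 - 0) mod 18 = 11, so b_{1325} = b_{11} = 34.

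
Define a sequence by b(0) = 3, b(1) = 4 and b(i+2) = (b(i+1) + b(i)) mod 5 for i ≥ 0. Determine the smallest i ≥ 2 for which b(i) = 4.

5

Listing terms: b(0) = 3; b(1) = 4; b(2) = 2; b(3) = 1; b(4) = 3; b(5) = 4.
The sequence repeats with period 4.
The value 4 next appears (with i ≥ 2) at b(5).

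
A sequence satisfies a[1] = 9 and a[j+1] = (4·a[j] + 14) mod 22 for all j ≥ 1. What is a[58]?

16

Listing terms: a[1] = 9; a[2] = 6; a[3] = 16; a[4] = 12; a[5] = 18; a[6] = 20; a[7] = 6.
Since a[7] = a[2] = 6, the sequence is eventually periodic: after a pre-period of length 1 it cycles with period 5.
For j ≥ 2, a[j] depends only on (j - 2) mod 5. (58 - 2) mod 5 = 1, so a[58] = a[3] = 16.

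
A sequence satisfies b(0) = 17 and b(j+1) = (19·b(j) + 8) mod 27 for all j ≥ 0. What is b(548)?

Computing terms: b(0) = 17; b(1) = 7; b(2) = 6; b(3) = 14; b(4) = 4; b(5) = 3; b(6) = 11; b(7) = 1; b(8) = 0; b(9) = 8; b(10) = 25; b(11) = 24; b(12) = 5; b(13) = 22; b(14) = 21; b(15) = 2; b(16) = 19; b(17) = 18; b(18) = 26; b(19) = 16; b(20) = 15; b(21) = 23; b(22) = 13; b(23) = 12; b(24) = 20; b(25) = 10; b(26) = 9; b(27) = 17.
The sequence repeats with period 27.
(548 - 0) mod 27 = 8, so b(548) = b(8) = 0.

0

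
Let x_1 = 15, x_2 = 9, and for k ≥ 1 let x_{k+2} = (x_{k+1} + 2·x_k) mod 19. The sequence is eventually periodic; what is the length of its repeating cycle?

Computing terms: x_1 = 15, x_2 = 9, x_3 = 1, x_4 = 0, x_5 = 2, x_6 = 2, x_7 = 6, x_8 = 10, x_9 = 3, x_{10} = 4, x_{11} = 10, x_{12} = 18, x_{13} = 0, x_{14} = 17, x_{15} = 17, x_{16} = 13, x_{17} = 9, x_{18} = 16, x_{19} = 15, x_{20} = 9.
The sequence repeats with period 18.

18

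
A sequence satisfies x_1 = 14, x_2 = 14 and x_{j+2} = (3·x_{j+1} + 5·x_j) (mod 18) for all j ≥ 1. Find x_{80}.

Listing terms: x_1 = 14; x_2 = 14; x_3 = 4; x_4 = 10; x_5 = 14; x_6 = 2; x_7 = 4; x_8 = 4; x_9 = 14; x_{10} = 8; x_{11} = 4; x_{12} = 16; x_{13} = 14; x_{14} = 14.
Since (x_{13}, x_{14}) = (x_1, x_2) = (14, 14) (two consecutive terms determine the rest), the sequence is periodic with period 12.
So x_{80} = x_{1 + ((80-1) mod 12)} = x_8 = 4.

4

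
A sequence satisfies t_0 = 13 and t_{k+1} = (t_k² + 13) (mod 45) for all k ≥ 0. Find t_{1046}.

17

Computing terms: t_0 = 13; t_1 = 2; t_2 = 17; t_3 = 32; t_4 = 2.
Since t_4 = t_1 = 2, the sequence is eventually periodic: after a pre-period of length 1 it cycles with period 3.
For k ≥ 1, t_k depends only on (k - 1) mod 3. (1046 - 1) mod 3 = 1, so t_{1046} = t_2 = 17.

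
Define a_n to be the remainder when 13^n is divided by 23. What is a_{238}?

9

a_1 = 13; a_2 = 8; a_3 = 12; a_4 = 18; a_5 = 4; a_6 = 6; a_7 = 9; a_8 = 2; a_9 = 3; a_{10} = 16; a_{11} = 1; a_{12} = 13.
The sequence repeats with period 11.
So a_{238} = a_{1 + ((238-1) mod 11)} = a_7 = 9.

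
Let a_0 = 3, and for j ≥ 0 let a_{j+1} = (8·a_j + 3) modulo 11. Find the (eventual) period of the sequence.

10

a_0 = 3; a_1 = 5; a_2 = 10; a_3 = 6; a_4 = 7; a_5 = 4; a_6 = 2; a_7 = 8; a_8 = 1; a_9 = 0; a_{10} = 3.
Since a_{10} = a_0 = 3, the sequence is periodic with period 10.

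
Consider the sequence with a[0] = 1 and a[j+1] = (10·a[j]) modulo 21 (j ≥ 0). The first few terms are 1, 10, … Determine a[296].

16

Listing terms: a[0] = 1; a[1] = 10; a[2] = 16; a[3] = 13; a[4] = 4; a[5] = 19; a[6] = 1.
The sequence repeats with period 6.
So a[296] = a[0 + ((296-0) mod 6)] = a[2] = 16.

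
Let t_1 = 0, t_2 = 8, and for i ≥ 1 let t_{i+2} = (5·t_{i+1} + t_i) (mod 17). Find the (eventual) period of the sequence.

36

t_1 = 0, t_2 = 8, t_3 = 6, t_4 = 4, t_5 = 9, t_6 = 15, t_7 = 16, t_8 = 10, t_9 = 15, t_{10} = 0, t_{11} = 15, t_{12} = 7, t_{13} = 16, t_{14} = 2, t_{15} = 9, t_{16} = 13, t_{17} = 6, t_{18} = 9, t_{19} = 0, t_{20} = 9, t_{21} = 11, t_{22} = 13, t_{23} = 8, t_{24} = 2, t_{25} = 1, t_{26} = 7, t_{27} = 2, t_{28} = 0, t_{29} = 2, t_{30} = 10, t_{31} = 1, t_{32} = 15, t_{33} = 8, t_{34} = 4, t_{35} = 11, t_{36} = 8, t_{37} = 0, t_{38} = 8.
The sequence repeats with period 36.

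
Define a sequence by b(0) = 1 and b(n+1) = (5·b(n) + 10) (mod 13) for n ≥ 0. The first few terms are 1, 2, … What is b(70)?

Listing terms: b(0) = 1, b(1) = 2, b(2) = 7, b(3) = 6, b(4) = 1.
Since b(4) = b(0) = 1, the sequence is periodic with period 4.
(70 - 0) mod 4 = 2, so b(70) = b(2) = 7.

7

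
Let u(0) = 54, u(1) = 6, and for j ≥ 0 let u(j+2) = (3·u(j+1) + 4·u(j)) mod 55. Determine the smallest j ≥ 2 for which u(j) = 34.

4

u(0) = 54; u(1) = 6; u(2) = 14; u(3) = 11; u(4) = 34; u(5) = 36; u(6) = 24; u(7) = 51; u(8) = 29; u(9) = 16; u(10) = 54; u(11) = 6.
Since (u(10), u(11)) = (u(0), u(1)) = (54, 6) (two consecutive terms determine the rest), the sequence is periodic with period 10.
The value 34 first appears (with j ≥ 2) at u(4).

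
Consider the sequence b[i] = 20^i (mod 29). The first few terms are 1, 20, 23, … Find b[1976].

Listing terms: b[0] = 1,  b[1] = 20,  b[2] = 23,  b[3] = 25,  b[4] = 7,  b[5] = 24,  b[6] = 16,  b[7] = 1.
The sequence repeats with period 7.
So b[1976] = b[0 + ((1976-0) mod 7)] = b[2] = 23.

23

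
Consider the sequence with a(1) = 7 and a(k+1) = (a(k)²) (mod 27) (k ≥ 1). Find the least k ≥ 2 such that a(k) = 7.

7

Computing terms: a(1) = 7, a(2) = 22, a(3) = 25, a(4) = 4, a(5) = 16, a(6) = 13, a(7) = 7.
Since a(7) = a(1) = 7, the sequence is periodic with period 6.
The value 7 next appears (with k ≥ 2) at a(7).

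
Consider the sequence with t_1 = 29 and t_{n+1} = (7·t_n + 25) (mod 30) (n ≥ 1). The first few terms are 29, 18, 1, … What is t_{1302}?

t_1 = 29; t_2 = 18; t_3 = 1; t_4 = 2; t_5 = 9; t_6 = 28; t_7 = 11; t_8 = 12; t_9 = 19; t_{10} = 8; t_{11} = 21; t_{12} = 22; t_{13} = 29.
The sequence repeats with period 12.
So t_{1302} = t_{1 + ((1302-1) mod 12)} = t_6 = 28.

28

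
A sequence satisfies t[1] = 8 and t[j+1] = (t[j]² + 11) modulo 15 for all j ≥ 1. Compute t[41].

5

Computing terms: t[1] = 8; t[2] = 0; t[3] = 11; t[4] = 12; t[5] = 5; t[6] = 6; t[7] = 2; t[8] = 0.
Since t[8] = t[2] = 0, the sequence is eventually periodic: after a pre-period of length 1 it cycles with period 6.
For j ≥ 2, t[j] depends only on (j - 2) mod 6. (41 - 2) mod 6 = 3, so t[41] = t[5] = 5.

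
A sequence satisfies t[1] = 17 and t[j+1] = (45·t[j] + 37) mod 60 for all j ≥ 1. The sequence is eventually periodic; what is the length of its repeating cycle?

We have t[1] = 17,  t[2] = 22,  t[3] = 7,  t[4] = 52,  t[5] = 37,  t[6] = 22.
Since t[6] = t[2] = 22, the sequence is eventually periodic: after a pre-period of length 1 it cycles with period 4.

4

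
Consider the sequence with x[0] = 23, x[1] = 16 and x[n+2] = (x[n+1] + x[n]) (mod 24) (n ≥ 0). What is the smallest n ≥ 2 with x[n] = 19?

We have x[0] = 23, x[1] = 16, x[2] = 15, x[3] = 7, x[4] = 22, x[5] = 5, x[6] = 3, x[7] = 8, x[8] = 11, x[9] = 19, x[10] = 6, x[11] = 1, x[12] = 7, x[13] = 8, x[14] = 15, x[15] = 23, x[16] = 14, x[17] = 13, x[18] = 3, x[19] = 16, x[20] = 19, x[21] = 11, x[22] = 6, x[23] = 17, x[24] = 23, x[25] = 16.
Since (x[24], x[25]) = (x[0], x[1]) = (23, 16) (two consecutive terms determine the rest), the sequence is periodic with period 24.
The value 19 first appears (with n ≥ 2) at x[9].

9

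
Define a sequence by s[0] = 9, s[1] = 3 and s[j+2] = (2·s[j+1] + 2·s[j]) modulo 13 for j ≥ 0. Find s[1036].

s[0] = 9,  s[1] = 3,  s[2] = 11,  s[3] = 2,  s[4] = 0,  s[5] = 4,  s[6] = 8,  s[7] = 11,  s[8] = 12,  s[9] = 7,  s[10] = 12,  s[11] = 12,  s[12] = 9,  s[13] = 3.
Since (s[12], s[13]) = (s[0], s[1]) = (9, 3) (two consecutive terms determine the rest), the sequence is periodic with period 12.
So s[1036] = s[0 + ((1036-0) mod 12)] = s[4] = 0.

0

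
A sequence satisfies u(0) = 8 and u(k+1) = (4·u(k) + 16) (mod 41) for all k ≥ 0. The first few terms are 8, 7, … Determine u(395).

u(0) = 8,  u(1) = 7,  u(2) = 3,  u(3) = 28,  u(4) = 5,  u(5) = 36,  u(6) = 37,  u(7) = 0,  u(8) = 16,  u(9) = 39,  u(10) = 8.
Since u(10) = u(0) = 8, the sequence is periodic with period 10.
(395 - 0) mod 10 = 5, so u(395) = u(5) = 36.

36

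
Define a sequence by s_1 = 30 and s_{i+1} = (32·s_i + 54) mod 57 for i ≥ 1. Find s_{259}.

33

Listing terms: s_1 = 30, s_2 = 45, s_3 = 12, s_4 = 39, s_5 = 48, s_6 = 51, s_7 = 33, s_8 = 27, s_9 = 6, s_{10} = 18, s_{11} = 3, s_{12} = 36, s_{13} = 9, s_{14} = 0, s_{15} = 54, s_{16} = 15, s_{17} = 21, s_{18} = 42, s_{19} = 30.
The sequence repeats with period 18.
(259 - 1) mod 18 = 6, so s_{259} = s_7 = 33.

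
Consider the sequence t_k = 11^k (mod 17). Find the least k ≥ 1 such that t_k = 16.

Listing terms: t_0 = 1, t_1 = 11, t_2 = 2, t_3 = 5, t_4 = 4, t_5 = 10, t_6 = 8, t_7 = 3, t_8 = 16, t_9 = 6, t_{10} = 15, t_{11} = 12, t_{12} = 13, t_{13} = 7, t_{14} = 9, t_{15} = 14, t_{16} = 1.
The sequence repeats with period 16.
The value 16 first appears (with k ≥ 1) at t_8.

8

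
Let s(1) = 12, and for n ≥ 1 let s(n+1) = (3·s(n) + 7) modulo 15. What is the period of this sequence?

We have s(1) = 12, s(2) = 13, s(3) = 1, s(4) = 10, s(5) = 7, s(6) = 13.
Since s(6) = s(2) = 13, the sequence is eventually periodic: after a pre-period of length 1 it cycles with period 4.

4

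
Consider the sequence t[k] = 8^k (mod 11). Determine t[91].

Computing terms: t[0] = 1,  t[1] = 8,  t[2] = 9,  t[3] = 6,  t[4] = 4,  t[5] = 10,  t[6] = 3,  t[7] = 2,  t[8] = 5,  t[9] = 7,  t[10] = 1.
Since t[10] = t[0] = 1, the sequence is periodic with period 10.
(91 - 0) mod 10 = 1, so t[91] = t[1] = 8.

8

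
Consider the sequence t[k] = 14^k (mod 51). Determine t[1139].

Listing terms: t[0] = 1,  t[1] = 14,  t[2] = 43,  t[3] = 41,  t[4] = 13,  t[5] = 29,  t[6] = 49,  t[7] = 23,  t[8] = 16,  t[9] = 20,  t[10] = 25,  t[11] = 44,  t[12] = 4,  t[13] = 5,  t[14] = 19,  t[15] = 11,  t[16] = 1.
Since t[16] = t[0] = 1, the sequence is periodic with period 16.
So t[1139] = t[0 + ((1139-0) mod 16)] = t[3] = 41.

41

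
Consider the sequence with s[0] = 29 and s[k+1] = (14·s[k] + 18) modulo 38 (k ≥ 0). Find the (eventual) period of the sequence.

s[0] = 29, s[1] = 6, s[2] = 26, s[3] = 2, s[4] = 8, s[5] = 16, s[6] = 14, s[7] = 24, s[8] = 12, s[9] = 34, s[10] = 0, s[11] = 18, s[12] = 4, s[13] = 36, s[14] = 28, s[15] = 30, s[16] = 20, s[17] = 32, s[18] = 10, s[19] = 6.
Since s[19] = s[1] = 6, the sequence is eventually periodic: after a pre-period of length 1 it cycles with period 18.

18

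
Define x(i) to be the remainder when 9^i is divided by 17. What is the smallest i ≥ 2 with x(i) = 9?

9

x(1) = 9, x(2) = 13, x(3) = 15, x(4) = 16, x(5) = 8, x(6) = 4, x(7) = 2, x(8) = 1, x(9) = 9.
The sequence repeats with period 8.
The value 9 next appears (with i ≥ 2) at x(9).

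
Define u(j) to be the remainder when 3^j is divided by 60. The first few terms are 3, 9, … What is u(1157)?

u(1) = 3, u(2) = 9, u(3) = 27, u(4) = 21, u(5) = 3.
The sequence repeats with period 4.
(1157 - 1) mod 4 = 0, so u(1157) = u(1) = 3.

3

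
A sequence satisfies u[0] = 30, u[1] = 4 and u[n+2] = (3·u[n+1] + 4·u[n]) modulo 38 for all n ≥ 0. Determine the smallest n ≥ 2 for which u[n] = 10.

Listing terms: u[0] = 30, u[1] = 4, u[2] = 18, u[3] = 32, u[4] = 16, u[5] = 24, u[6] = 22, u[7] = 10, u[8] = 4, u[9] = 14, u[10] = 20, u[11] = 2, u[12] = 10, u[13] = 0, u[14] = 2, u[15] = 6, u[16] = 26, u[17] = 26, u[18] = 30, u[19] = 4.
The sequence repeats with period 18.
The value 10 first appears (with n ≥ 2) at u[7].

7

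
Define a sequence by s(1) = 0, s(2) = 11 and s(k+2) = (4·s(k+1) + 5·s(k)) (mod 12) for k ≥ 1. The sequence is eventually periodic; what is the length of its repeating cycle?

6

s(1) = 0; s(2) = 11; s(3) = 8; s(4) = 3; s(5) = 4; s(6) = 7; s(7) = 0; s(8) = 11.
Since (s(7), s(8)) = (s(1), s(2)) = (0, 11) (two consecutive terms determine the rest), the sequence is periodic with period 6.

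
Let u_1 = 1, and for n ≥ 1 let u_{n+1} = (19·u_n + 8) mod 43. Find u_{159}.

15

Computing terms: u_1 = 1; u_2 = 27; u_3 = 5; u_4 = 17; u_5 = 30; u_6 = 19; u_7 = 25; u_8 = 10; u_9 = 26; u_{10} = 29; u_{11} = 0; u_{12} = 8; u_{13} = 31; u_{14} = 38; u_{15} = 42; u_{16} = 32; u_{17} = 14; u_{18} = 16; u_{19} = 11; u_{20} = 2; u_{21} = 3; u_{22} = 22; u_{23} = 39; u_{24} = 18; u_{25} = 6; u_{26} = 36; u_{27} = 4; u_{28} = 41; u_{29} = 13; u_{30} = 40; u_{31} = 37; u_{32} = 23; u_{33} = 15; u_{34} = 35; u_{35} = 28; u_{36} = 24; u_{37} = 34; u_{38} = 9; u_{39} = 7; u_{40} = 12; u_{41} = 21; u_{42} = 20; u_{43} = 1.
The sequence repeats with period 42.
So u_{159} = u_{1 + ((159-1) mod 42)} = u_{33} = 15.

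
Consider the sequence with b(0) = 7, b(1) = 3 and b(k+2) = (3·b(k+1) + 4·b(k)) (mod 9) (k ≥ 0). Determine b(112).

4

We have b(0) = 7; b(1) = 3; b(2) = 1; b(3) = 6; b(4) = 4; b(5) = 0; b(6) = 7; b(7) = 3.
Since (b(6), b(7)) = (b(0), b(1)) = (7, 3) (two consecutive terms determine the rest), the sequence is periodic with period 6.
So b(112) = b(0 + ((112-0) mod 6)) = b(4) = 4.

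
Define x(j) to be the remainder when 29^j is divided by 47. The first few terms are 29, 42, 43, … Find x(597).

13

x(1) = 29; x(2) = 42; x(3) = 43; x(4) = 25; x(5) = 20; x(6) = 16; x(7) = 41; x(8) = 14; x(9) = 30; x(10) = 24; x(11) = 38; x(12) = 21; x(13) = 45; x(14) = 36; x(15) = 10; x(16) = 8; x(17) = 44; x(18) = 7; x(19) = 15; x(20) = 12; x(21) = 19; x(22) = 34; x(23) = 46; x(24) = 18; x(25) = 5; x(26) = 4; x(27) = 22; x(28) = 27; x(29) = 31; x(30) = 6; x(31) = 33; x(32) = 17; x(33) = 23; x(34) = 9; x(35) = 26; x(36) = 2; x(37) = 11; x(38) = 37; x(39) = 39; x(40) = 3; x(41) = 40; x(42) = 32; x(43) = 35; x(44) = 28; x(45) = 13; x(46) = 1; x(47) = 29.
The sequence repeats with period 46.
(597 - 1) mod 46 = 44, so x(597) = x(45) = 13.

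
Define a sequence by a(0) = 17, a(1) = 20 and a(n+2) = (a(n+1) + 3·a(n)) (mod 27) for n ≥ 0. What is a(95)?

Listing terms: a(0) = 17, a(1) = 20, a(2) = 17, a(3) = 23, a(4) = 20, a(5) = 8, a(6) = 14, a(7) = 11, a(8) = 26, a(9) = 5, a(10) = 2, a(11) = 17, a(12) = 23.
Since (a(11), a(12)) = (a(2), a(3)) = (17, 23) (two consecutive terms determine the rest), the sequence is eventually periodic: after a pre-period of length 2 it cycles with period 9.
For n ≥ 2, a(n) depends only on (n - 2) mod 9. (95 - 2) mod 9 = 3, so a(95) = a(5) = 8.

8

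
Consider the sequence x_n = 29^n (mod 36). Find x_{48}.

1

Computing terms: x_0 = 1, x_1 = 29, x_2 = 13, x_3 = 17, x_4 = 25, x_5 = 5, x_6 = 1.
The sequence repeats with period 6.
So x_{48} = x_{0 + ((48-0) mod 6)} = x_0 = 1.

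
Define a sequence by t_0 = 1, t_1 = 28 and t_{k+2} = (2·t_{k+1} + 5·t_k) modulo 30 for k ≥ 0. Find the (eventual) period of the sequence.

4

We have t_0 = 1, t_1 = 28, t_2 = 1, t_3 = 22, t_4 = 19, t_5 = 28, t_6 = 1.
Since (t_5, t_6) = (t_1, t_2) = (28, 1) (two consecutive terms determine the rest), the sequence is eventually periodic: after a pre-period of length 1 it cycles with period 4.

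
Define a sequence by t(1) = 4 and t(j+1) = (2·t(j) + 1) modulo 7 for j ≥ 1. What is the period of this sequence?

t(1) = 4,  t(2) = 2,  t(3) = 5,  t(4) = 4.
Since t(4) = t(1) = 4, the sequence is periodic with period 3.

3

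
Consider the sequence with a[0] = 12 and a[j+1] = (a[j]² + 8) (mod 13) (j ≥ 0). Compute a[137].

We have a[0] = 12; a[1] = 9; a[2] = 11; a[3] = 12.
The sequence repeats with period 3.
(137 - 0) mod 3 = 2, so a[137] = a[2] = 11.

11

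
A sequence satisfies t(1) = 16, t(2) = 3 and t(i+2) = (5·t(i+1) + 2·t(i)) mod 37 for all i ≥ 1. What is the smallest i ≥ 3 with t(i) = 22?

20

Listing terms: t(1) = 16; t(2) = 3; t(3) = 10; t(4) = 19; t(5) = 4; t(6) = 21; t(7) = 2; t(8) = 15; t(9) = 5; t(10) = 18; t(11) = 26; t(12) = 18; t(13) = 31; t(14) = 6; t(15) = 18; t(16) = 28; t(17) = 28; t(18) = 11; t(19) = 0; t(20) = 22; t(21) = 36; t(22) = 2; t(23) = 8; t(24) = 7; t(25) = 14; t(26) = 10; t(27) = 4; t(28) = 3; t(29) = 23; t(30) = 10; t(31) = 22; t(32) = 19; t(33) = 28; t(34) = 30; t(35) = 21; t(36) = 17; t(37) = 16; t(38) = 3.
Since (t(37), t(38)) = (t(1), t(2)) = (16, 3) (two consecutive terms determine the rest), the sequence is periodic with period 36.
The value 22 first appears (with i ≥ 3) at t(20).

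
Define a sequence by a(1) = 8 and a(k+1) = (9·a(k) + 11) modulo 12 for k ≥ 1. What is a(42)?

11

We have a(1) = 8,  a(2) = 11,  a(3) = 2,  a(4) = 5,  a(5) = 8.
Since a(5) = a(1) = 8, the sequence is periodic with period 4.
(42 - 1) mod 4 = 1, so a(42) = a(2) = 11.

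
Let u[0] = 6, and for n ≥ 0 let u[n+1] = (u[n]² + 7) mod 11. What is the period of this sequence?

3

We have u[0] = 6; u[1] = 10; u[2] = 8; u[3] = 5; u[4] = 10.
Since u[4] = u[1] = 10, the sequence is eventually periodic: after a pre-period of length 1 it cycles with period 3.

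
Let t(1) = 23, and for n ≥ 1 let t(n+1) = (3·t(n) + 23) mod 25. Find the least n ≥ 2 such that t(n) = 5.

16

Computing terms: t(1) = 23,  t(2) = 17,  t(3) = 24,  t(4) = 20,  t(5) = 8,  t(6) = 22,  t(7) = 14,  t(8) = 15,  t(9) = 18,  t(10) = 2,  t(11) = 4,  t(12) = 10,  t(13) = 3,  t(14) = 7,  t(15) = 19,  t(16) = 5,  t(17) = 13,  t(18) = 12,  t(19) = 9,  t(20) = 0,  t(21) = 23.
Since t(21) = t(1) = 23, the sequence is periodic with period 20.
The value 5 first appears (with n ≥ 2) at t(16).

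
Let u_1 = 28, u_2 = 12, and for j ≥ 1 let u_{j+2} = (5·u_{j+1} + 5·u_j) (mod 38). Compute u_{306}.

We have u_1 = 28, u_2 = 12, u_3 = 10, u_4 = 34, u_5 = 30, u_6 = 16, u_7 = 2, u_8 = 14, u_9 = 4, u_{10} = 14, u_{11} = 14, u_{12} = 26, u_{13} = 10, u_{14} = 28, u_{15} = 0, u_{16} = 26, u_{17} = 16, u_{18} = 20, u_{19} = 28, u_{20} = 12.
The sequence repeats with period 18.
(306 - 1) mod 18 = 17, so u_{306} = u_{18} = 20.

20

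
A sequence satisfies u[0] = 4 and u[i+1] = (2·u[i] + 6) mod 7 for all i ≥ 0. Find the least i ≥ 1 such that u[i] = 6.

Listing terms: u[0] = 4, u[1] = 0, u[2] = 6, u[3] = 4.
Since u[3] = u[0] = 4, the sequence is periodic with period 3.
The value 6 first appears (with i ≥ 1) at u[2].

2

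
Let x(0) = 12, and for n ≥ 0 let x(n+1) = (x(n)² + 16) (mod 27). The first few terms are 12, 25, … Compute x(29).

x(0) = 12; x(1) = 25; x(2) = 20; x(3) = 11; x(4) = 2; x(5) = 20.
Since x(5) = x(2) = 20, the sequence is eventually periodic: after a pre-period of length 2 it cycles with period 3.
For n ≥ 2, x(n) depends only on (n - 2) mod 3. (29 - 2) mod 3 = 0, so x(29) = x(2) = 20.

20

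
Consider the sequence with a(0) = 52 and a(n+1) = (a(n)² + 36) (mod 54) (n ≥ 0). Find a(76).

We have a(0) = 52,  a(1) = 40,  a(2) = 16,  a(3) = 22,  a(4) = 34,  a(5) = 4,  a(6) = 52.
The sequence repeats with period 6.
(76 - 0) mod 6 = 4, so a(76) = a(4) = 34.

34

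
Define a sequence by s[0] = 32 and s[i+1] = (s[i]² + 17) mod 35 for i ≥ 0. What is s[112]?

33

We have s[0] = 32,  s[1] = 26,  s[2] = 28,  s[3] = 31,  s[4] = 33,  s[5] = 21,  s[6] = 3,  s[7] = 26.
Since s[7] = s[1] = 26, the sequence is eventually periodic: after a pre-period of length 1 it cycles with period 6.
For i ≥ 1, s[i] depends only on (i - 1) mod 6. (112 - 1) mod 6 = 3, so s[112] = s[4] = 33.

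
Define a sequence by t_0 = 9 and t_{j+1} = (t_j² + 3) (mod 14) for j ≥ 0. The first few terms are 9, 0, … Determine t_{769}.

We have t_0 = 9; t_1 = 0; t_2 = 3; t_3 = 12; t_4 = 7; t_5 = 10; t_6 = 5; t_7 = 0.
Since t_7 = t_1 = 0, the sequence is eventually periodic: after a pre-period of length 1 it cycles with period 6.
For j ≥ 1, t_j depends only on (j - 1) mod 6. (769 - 1) mod 6 = 0, so t_{769} = t_1 = 0.

0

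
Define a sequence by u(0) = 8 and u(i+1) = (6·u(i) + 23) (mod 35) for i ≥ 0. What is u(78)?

22

u(0) = 8,  u(1) = 1,  u(2) = 29,  u(3) = 22,  u(4) = 15,  u(5) = 8.
Since u(5) = u(0) = 8, the sequence is periodic with period 5.
So u(78) = u(0 + ((78-0) mod 5)) = u(3) = 22.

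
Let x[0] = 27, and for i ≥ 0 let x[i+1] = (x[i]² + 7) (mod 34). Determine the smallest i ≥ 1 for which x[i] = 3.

8

Computing terms: x[0] = 27,  x[1] = 22,  x[2] = 15,  x[3] = 28,  x[4] = 9,  x[5] = 20,  x[6] = 33,  x[7] = 8,  x[8] = 3,  x[9] = 16,  x[10] = 25,  x[11] = 20.
Since x[11] = x[5] = 20, the sequence is eventually periodic: after a pre-period of length 5 it cycles with period 6.
The value 3 first appears (with i ≥ 1) at x[8].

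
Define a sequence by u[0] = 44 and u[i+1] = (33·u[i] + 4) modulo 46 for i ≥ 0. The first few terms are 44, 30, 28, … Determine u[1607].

We have u[0] = 44, u[1] = 30, u[2] = 28, u[3] = 8, u[4] = 38, u[5] = 16, u[6] = 26, u[7] = 34, u[8] = 22, u[9] = 40, u[10] = 36, u[11] = 42, u[12] = 10, u[13] = 12, u[14] = 32, u[15] = 2, u[16] = 24, u[17] = 14, u[18] = 6, u[19] = 18, u[20] = 0, u[21] = 4, u[22] = 44.
The sequence repeats with period 22.
(1607 - 0) mod 22 = 1, so u[1607] = u[1] = 30.

30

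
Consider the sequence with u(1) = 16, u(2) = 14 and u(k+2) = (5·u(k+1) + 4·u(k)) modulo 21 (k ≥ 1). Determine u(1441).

16

Computing terms: u(1) = 16, u(2) = 14, u(3) = 8, u(4) = 12, u(5) = 8, u(6) = 4, u(7) = 10, u(8) = 3, u(9) = 13, u(10) = 14, u(11) = 17, u(12) = 15, u(13) = 17, u(14) = 19, u(15) = 16, u(16) = 9, u(17) = 4, u(18) = 14, u(19) = 2, u(20) = 3, u(21) = 2, u(22) = 1, u(23) = 13, u(24) = 6, u(25) = 19, u(26) = 14, u(27) = 20, u(28) = 9, u(29) = 20, u(30) = 10, u(31) = 4, u(32) = 18, u(33) = 1, u(34) = 14, u(35) = 11, u(36) = 6, u(37) = 11, u(38) = 16, u(39) = 19, u(40) = 12, u(41) = 10, u(42) = 14, u(43) = 5, u(44) = 18, u(45) = 5, u(46) = 13, u(47) = 1, u(48) = 15, u(49) = 16, u(50) = 14.
The sequence repeats with period 48.
(1441 - 1) mod 48 = 0, so u(1441) = u(1) = 16.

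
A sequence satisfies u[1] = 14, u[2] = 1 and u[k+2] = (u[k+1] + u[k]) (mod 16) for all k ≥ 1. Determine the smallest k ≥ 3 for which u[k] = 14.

We have u[1] = 14, u[2] = 1, u[3] = 15, u[4] = 0, u[5] = 15, u[6] = 15, u[7] = 14, u[8] = 13, u[9] = 11, u[10] = 8, u[11] = 3, u[12] = 11, u[13] = 14, u[14] = 9, u[15] = 7, u[16] = 0, u[17] = 7, u[18] = 7, u[19] = 14, u[20] = 5, u[21] = 3, u[22] = 8, u[23] = 11, u[24] = 3, u[25] = 14, u[26] = 1.
Since (u[25], u[26]) = (u[1], u[2]) = (14, 1) (two consecutive terms determine the rest), the sequence is periodic with period 24.
The value 14 first appears (with k ≥ 3) at u[7].

7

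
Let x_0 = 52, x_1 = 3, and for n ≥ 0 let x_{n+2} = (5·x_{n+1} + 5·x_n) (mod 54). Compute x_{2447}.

17

x_0 = 52,  x_1 = 3,  x_2 = 5,  x_3 = 40,  x_4 = 9,  x_5 = 29,  x_6 = 28,  x_7 = 15,  x_8 = 53,  x_9 = 16,  x_{10} = 21,  x_{11} = 23,  x_{12} = 4,  x_{13} = 27,  x_{14} = 47,  x_{15} = 46,  x_{16} = 33,  x_{17} = 17,  x_{18} = 34,  x_{19} = 39,  x_{20} = 41,  x_{21} = 22,  x_{22} = 45,  x_{23} = 11,  x_{24} = 10,  x_{25} = 51,  x_{26} = 35,  x_{27} = 52,  x_{28} = 3.
The sequence repeats with period 27.
(2447 - 0) mod 27 = 17, so x_{2447} = x_{17} = 17.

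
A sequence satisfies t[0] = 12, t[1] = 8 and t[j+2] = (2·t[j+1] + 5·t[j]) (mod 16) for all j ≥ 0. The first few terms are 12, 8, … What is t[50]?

Computing terms: t[0] = 12, t[1] = 8, t[2] = 12, t[3] = 0, t[4] = 12, t[5] = 8.
The sequence repeats with period 4.
So t[50] = t[0 + ((50-0) mod 4)] = t[2] = 12.

12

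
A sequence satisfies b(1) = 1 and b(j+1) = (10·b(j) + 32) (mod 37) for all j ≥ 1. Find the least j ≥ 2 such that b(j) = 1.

4

Computing terms: b(1) = 1,  b(2) = 5,  b(3) = 8,  b(4) = 1.
The sequence repeats with period 3.
The value 1 next appears (with j ≥ 2) at b(4).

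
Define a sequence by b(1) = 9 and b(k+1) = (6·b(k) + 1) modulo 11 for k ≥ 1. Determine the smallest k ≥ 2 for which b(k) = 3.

b(1) = 9, b(2) = 0, b(3) = 1, b(4) = 7, b(5) = 10, b(6) = 6, b(7) = 4, b(8) = 3, b(9) = 8, b(10) = 5, b(11) = 9.
The sequence repeats with period 10.
The value 3 first appears (with k ≥ 2) at b(8).

8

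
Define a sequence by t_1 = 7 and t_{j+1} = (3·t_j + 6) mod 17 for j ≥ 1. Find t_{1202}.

We have t_1 = 7, t_2 = 10, t_3 = 2, t_4 = 12, t_5 = 8, t_6 = 13, t_7 = 11, t_8 = 5, t_9 = 4, t_{10} = 1, t_{11} = 9, t_{12} = 16, t_{13} = 3, t_{14} = 15, t_{15} = 0, t_{16} = 6, t_{17} = 7.
The sequence repeats with period 16.
So t_{1202} = t_{1 + ((1202-1) mod 16)} = t_2 = 10.

10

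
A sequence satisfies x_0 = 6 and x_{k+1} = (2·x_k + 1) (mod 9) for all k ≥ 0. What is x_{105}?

1

Listing terms: x_0 = 6, x_1 = 4, x_2 = 0, x_3 = 1, x_4 = 3, x_5 = 7, x_6 = 6.
Since x_6 = x_0 = 6, the sequence is periodic with period 6.
So x_{105} = x_{0 + ((105-0) mod 6)} = x_3 = 1.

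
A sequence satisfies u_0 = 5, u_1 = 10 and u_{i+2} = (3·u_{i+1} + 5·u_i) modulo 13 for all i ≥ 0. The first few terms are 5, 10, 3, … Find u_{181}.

10

u_0 = 5; u_1 = 10; u_2 = 3; u_3 = 7; u_4 = 10; u_5 = 0; u_6 = 11; u_7 = 7; u_8 = 11; u_9 = 3; u_{10} = 12; u_{11} = 12; u_{12} = 5; u_{13} = 10.
The sequence repeats with period 12.
(181 - 0) mod 12 = 1, so u_{181} = u_1 = 10.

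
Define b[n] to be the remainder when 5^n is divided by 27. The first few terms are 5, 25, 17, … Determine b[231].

8

Listing terms: b[1] = 5; b[2] = 25; b[3] = 17; b[4] = 4; b[5] = 20; b[6] = 19; b[7] = 14; b[8] = 16; b[9] = 26; b[10] = 22; b[11] = 2; b[12] = 10; b[13] = 23; b[14] = 7; b[15] = 8; b[16] = 13; b[17] = 11; b[18] = 1; b[19] = 5.
Since b[19] = b[1] = 5, the sequence is periodic with period 18.
So b[231] = b[1 + ((231-1) mod 18)] = b[15] = 8.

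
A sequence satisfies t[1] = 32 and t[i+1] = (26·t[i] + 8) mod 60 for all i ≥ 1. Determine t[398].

Computing terms: t[1] = 32; t[2] = 0; t[3] = 8; t[4] = 36; t[5] = 44; t[6] = 12; t[7] = 20; t[8] = 48; t[9] = 56; t[10] = 24; t[11] = 32.
The sequence repeats with period 10.
So t[398] = t[1 + ((398-1) mod 10)] = t[8] = 48.

48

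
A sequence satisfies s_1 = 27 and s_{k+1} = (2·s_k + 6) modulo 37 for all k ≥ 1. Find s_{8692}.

Computing terms: s_1 = 27, s_2 = 23, s_3 = 15, s_4 = 36, s_5 = 4, s_6 = 14, s_7 = 34, s_8 = 0, s_9 = 6, s_{10} = 18, s_{11} = 5, s_{12} = 16, s_{13} = 1, s_{14} = 8, s_{15} = 22, s_{16} = 13, s_{17} = 32, s_{18} = 33, s_{19} = 35, s_{20} = 2, s_{21} = 10, s_{22} = 26, s_{23} = 21, s_{24} = 11, s_{25} = 28, s_{26} = 25, s_{27} = 19, s_{28} = 7, s_{29} = 20, s_{30} = 9, s_{31} = 24, s_{32} = 17, s_{33} = 3, s_{34} = 12, s_{35} = 30, s_{36} = 29, s_{37} = 27.
The sequence repeats with period 36.
(8692 - 1) mod 36 = 15, so s_{8692} = s_{16} = 13.

13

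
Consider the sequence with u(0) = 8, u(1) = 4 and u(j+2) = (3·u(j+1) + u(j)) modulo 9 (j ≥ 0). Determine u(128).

2

We have u(0) = 8; u(1) = 4; u(2) = 2; u(3) = 1; u(4) = 5; u(5) = 7; u(6) = 8; u(7) = 4.
The sequence repeats with period 6.
So u(128) = u(0 + ((128-0) mod 6)) = u(2) = 2.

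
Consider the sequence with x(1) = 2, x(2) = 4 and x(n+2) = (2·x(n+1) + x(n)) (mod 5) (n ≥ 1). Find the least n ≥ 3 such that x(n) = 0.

3

Listing terms: x(1) = 2; x(2) = 4; x(3) = 0; x(4) = 4; x(5) = 3; x(6) = 0; x(7) = 3; x(8) = 1; x(9) = 0; x(10) = 1; x(11) = 2; x(12) = 0; x(13) = 2; x(14) = 4.
Since (x(13), x(14)) = (x(1), x(2)) = (2, 4) (two consecutive terms determine the rest), the sequence is periodic with period 12.
The value 0 first appears (with n ≥ 3) at x(3).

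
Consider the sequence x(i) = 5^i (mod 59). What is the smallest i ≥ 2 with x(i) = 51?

Computing terms: x(1) = 5; x(2) = 25; x(3) = 7; x(4) = 35; x(5) = 57; x(6) = 49; x(7) = 9; x(8) = 45; x(9) = 48; x(10) = 4; x(11) = 20; x(12) = 41; x(13) = 28; x(14) = 22; x(15) = 51; x(16) = 19; x(17) = 36; x(18) = 3; x(19) = 15; x(20) = 16; x(21) = 21; x(22) = 46; x(23) = 53; x(24) = 29; x(25) = 27; x(26) = 17; x(27) = 26; x(28) = 12; x(29) = 1; x(30) = 5.
Since x(30) = x(1) = 5, the sequence is periodic with period 29.
The value 51 first appears (with i ≥ 2) at x(15).

15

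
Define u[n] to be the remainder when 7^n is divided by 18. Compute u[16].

7

u[0] = 1; u[1] = 7; u[2] = 13; u[3] = 1.
Since u[3] = u[0] = 1, the sequence is periodic with period 3.
So u[16] = u[0 + ((16-0) mod 3)] = u[1] = 7.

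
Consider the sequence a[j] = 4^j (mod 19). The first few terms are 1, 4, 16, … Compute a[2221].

Listing terms: a[0] = 1; a[1] = 4; a[2] = 16; a[3] = 7; a[4] = 9; a[5] = 17; a[6] = 11; a[7] = 6; a[8] = 5; a[9] = 1.
Since a[9] = a[0] = 1, the sequence is periodic with period 9.
(2221 - 0) mod 9 = 7, so a[2221] = a[7] = 6.

6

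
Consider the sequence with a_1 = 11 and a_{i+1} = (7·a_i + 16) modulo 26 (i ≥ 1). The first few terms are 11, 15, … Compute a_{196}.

Listing terms: a_1 = 11,  a_2 = 15,  a_3 = 17,  a_4 = 5,  a_5 = 25,  a_6 = 9,  a_7 = 1,  a_8 = 23,  a_9 = 21,  a_{10} = 7,  a_{11} = 13,  a_{12} = 3,  a_{13} = 11.
Since a_{13} = a_1 = 11, the sequence is periodic with period 12.
So a_{196} = a_{1 + ((196-1) mod 12)} = a_4 = 5.

5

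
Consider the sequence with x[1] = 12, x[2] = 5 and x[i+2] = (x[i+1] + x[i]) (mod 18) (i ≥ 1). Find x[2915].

Computing terms: x[1] = 12, x[2] = 5, x[3] = 17, x[4] = 4, x[5] = 3, x[6] = 7, x[7] = 10, x[8] = 17, x[9] = 9, x[10] = 8, x[11] = 17, x[12] = 7, x[13] = 6, x[14] = 13, x[15] = 1, x[16] = 14, x[17] = 15, x[18] = 11, x[19] = 8, x[20] = 1, x[21] = 9, x[22] = 10, x[23] = 1, x[24] = 11, x[25] = 12, x[26] = 5.
Since (x[25], x[26]) = (x[1], x[2]) = (12, 5) (two consecutive terms determine the rest), the sequence is periodic with period 24.
(2915 - 1) mod 24 = 10, so x[2915] = x[11] = 17.

17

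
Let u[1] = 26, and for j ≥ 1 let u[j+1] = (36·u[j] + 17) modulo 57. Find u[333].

Computing terms: u[1] = 26,  u[2] = 41,  u[3] = 11,  u[4] = 14,  u[5] = 8,  u[6] = 20,  u[7] = 53,  u[8] = 44,  u[9] = 5,  u[10] = 26.
Since u[10] = u[1] = 26, the sequence is periodic with period 9.
So u[333] = u[1 + ((333-1) mod 9)] = u[9] = 5.

5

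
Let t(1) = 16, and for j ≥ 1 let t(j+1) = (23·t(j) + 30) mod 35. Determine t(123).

We have t(1) = 16,  t(2) = 13,  t(3) = 14,  t(4) = 2,  t(5) = 6,  t(6) = 28,  t(7) = 9,  t(8) = 27,  t(9) = 21,  t(10) = 23,  t(11) = 34,  t(12) = 7,  t(13) = 16.
The sequence repeats with period 12.
So t(123) = t(1 + ((123-1) mod 12)) = t(3) = 14.

14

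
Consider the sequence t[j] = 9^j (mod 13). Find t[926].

3

t[1] = 9,  t[2] = 3,  t[3] = 1,  t[4] = 9.
Since t[4] = t[1] = 9, the sequence is periodic with period 3.
(926 - 1) mod 3 = 1, so t[926] = t[2] = 3.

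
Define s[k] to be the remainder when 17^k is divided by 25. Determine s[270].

24

We have s[1] = 17, s[2] = 14, s[3] = 13, s[4] = 21, s[5] = 7, s[6] = 19, s[7] = 23, s[8] = 16, s[9] = 22, s[10] = 24, s[11] = 8, s[12] = 11, s[13] = 12, s[14] = 4, s[15] = 18, s[16] = 6, s[17] = 2, s[18] = 9, s[19] = 3, s[20] = 1, s[21] = 17.
Since s[21] = s[1] = 17, the sequence is periodic with period 20.
So s[270] = s[1 + ((270-1) mod 20)] = s[10] = 24.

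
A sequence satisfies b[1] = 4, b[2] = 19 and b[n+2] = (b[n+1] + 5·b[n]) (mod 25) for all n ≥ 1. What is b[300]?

4

Computing terms: b[1] = 4, b[2] = 19, b[3] = 14, b[4] = 9, b[5] = 4, b[6] = 24, b[7] = 19, b[8] = 14.
Since (b[7], b[8]) = (b[2], b[3]) = (19, 14) (two consecutive terms determine the rest), the sequence is eventually periodic: after a pre-period of length 1 it cycles with period 5.
For n ≥ 2, b[n] depends only on (n - 2) mod 5. (300 - 2) mod 5 = 3, so b[300] = b[5] = 4.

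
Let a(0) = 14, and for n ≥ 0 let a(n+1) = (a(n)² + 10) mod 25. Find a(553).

6

a(0) = 14,  a(1) = 6,  a(2) = 21,  a(3) = 1,  a(4) = 11,  a(5) = 6.
Since a(5) = a(1) = 6, the sequence is eventually periodic: after a pre-period of length 1 it cycles with period 4.
For n ≥ 1, a(n) depends only on (n - 1) mod 4. (553 - 1) mod 4 = 0, so a(553) = a(1) = 6.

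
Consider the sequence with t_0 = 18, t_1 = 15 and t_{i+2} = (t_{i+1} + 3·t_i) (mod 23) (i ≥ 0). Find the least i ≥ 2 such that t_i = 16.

6

Listing terms: t_0 = 18, t_1 = 15, t_2 = 0, t_3 = 22, t_4 = 22, t_5 = 19, t_6 = 16, t_7 = 4, t_8 = 6, t_9 = 18, t_{10} = 13, t_{11} = 21, t_{12} = 14, t_{13} = 8, t_{14} = 4, t_{15} = 5, t_{16} = 17, t_{17} = 9, t_{18} = 14, t_{19} = 18, t_{20} = 14, t_{21} = 22, t_{22} = 18, t_{23} = 15.
The sequence repeats with period 22.
The value 16 first appears (with i ≥ 2) at t_6.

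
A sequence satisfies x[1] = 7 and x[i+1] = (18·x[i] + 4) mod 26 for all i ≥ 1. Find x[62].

0

Computing terms: x[1] = 7; x[2] = 0; x[3] = 4; x[4] = 24; x[5] = 20; x[6] = 0.
Since x[6] = x[2] = 0, the sequence is eventually periodic: after a pre-period of length 1 it cycles with period 4.
For i ≥ 2, x[i] depends only on (i - 2) mod 4. (62 - 2) mod 4 = 0, so x[62] = x[2] = 0.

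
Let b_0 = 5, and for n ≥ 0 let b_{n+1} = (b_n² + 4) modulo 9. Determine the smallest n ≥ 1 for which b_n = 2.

We have b_0 = 5, b_1 = 2, b_2 = 8, b_3 = 5.
Since b_3 = b_0 = 5, the sequence is periodic with period 3.
The value 2 first appears (with n ≥ 1) at b_1.

1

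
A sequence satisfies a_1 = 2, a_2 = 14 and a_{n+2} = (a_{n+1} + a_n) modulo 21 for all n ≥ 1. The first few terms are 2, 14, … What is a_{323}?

16

a_1 = 2, a_2 = 14, a_3 = 16, a_4 = 9, a_5 = 4, a_6 = 13, a_7 = 17, a_8 = 9, a_9 = 5, a_{10} = 14, a_{11} = 19, a_{12} = 12, a_{13} = 10, a_{14} = 1, a_{15} = 11, a_{16} = 12, a_{17} = 2, a_{18} = 14.
The sequence repeats with period 16.
(323 - 1) mod 16 = 2, so a_{323} = a_3 = 16.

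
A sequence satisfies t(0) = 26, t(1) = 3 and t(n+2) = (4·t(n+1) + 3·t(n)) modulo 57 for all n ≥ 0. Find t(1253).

24

We have t(0) = 26; t(1) = 3; t(2) = 33; t(3) = 27; t(4) = 36; t(5) = 54; t(6) = 39; t(7) = 33; t(8) = 21; t(9) = 12; t(10) = 54; t(11) = 24; t(12) = 30; t(13) = 21; t(14) = 3; t(15) = 18; t(16) = 24; t(17) = 36; t(18) = 45; t(19) = 3; t(20) = 33.
Since (t(19), t(20)) = (t(1), t(2)) = (3, 33) (two consecutive terms determine the rest), the sequence is eventually periodic: after a pre-period of length 1 it cycles with period 18.
For n ≥ 1, t(n) depends only on (n - 1) mod 18. (1253 - 1) mod 18 = 10, so t(1253) = t(11) = 24.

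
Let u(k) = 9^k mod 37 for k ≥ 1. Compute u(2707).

u(1) = 9,  u(2) = 7,  u(3) = 26,  u(4) = 12,  u(5) = 34,  u(6) = 10,  u(7) = 16,  u(8) = 33,  u(9) = 1,  u(10) = 9.
The sequence repeats with period 9.
So u(2707) = u(1 + ((2707-1) mod 9)) = u(7) = 16.

16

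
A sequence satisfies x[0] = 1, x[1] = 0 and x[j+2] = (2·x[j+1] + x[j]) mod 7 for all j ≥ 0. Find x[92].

Computing terms: x[0] = 1; x[1] = 0; x[2] = 1; x[3] = 2; x[4] = 5; x[5] = 5; x[6] = 1; x[7] = 0.
The sequence repeats with period 6.
So x[92] = x[0 + ((92-0) mod 6)] = x[2] = 1.

1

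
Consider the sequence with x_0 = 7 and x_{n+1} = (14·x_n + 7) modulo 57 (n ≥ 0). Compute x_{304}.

28

We have x_0 = 7; x_1 = 48; x_2 = 52; x_3 = 51; x_4 = 37; x_5 = 12; x_6 = 4; x_7 = 6; x_8 = 34; x_9 = 27; x_{10} = 43; x_{11} = 39; x_{12} = 40; x_{13} = 54; x_{14} = 22; x_{15} = 30; x_{16} = 28; x_{17} = 0; x_{18} = 7.
The sequence repeats with period 18.
So x_{304} = x_{0 + ((304-0) mod 18)} = x_{16} = 28.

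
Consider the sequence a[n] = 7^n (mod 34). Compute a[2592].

Computing terms: a[1] = 7,  a[2] = 15,  a[3] = 3,  a[4] = 21,  a[5] = 11,  a[6] = 9,  a[7] = 29,  a[8] = 33,  a[9] = 27,  a[10] = 19,  a[11] = 31,  a[12] = 13,  a[13] = 23,  a[14] = 25,  a[15] = 5,  a[16] = 1,  a[17] = 7.
Since a[17] = a[1] = 7, the sequence is periodic with period 16.
So a[2592] = a[1 + ((2592-1) mod 16)] = a[16] = 1.

1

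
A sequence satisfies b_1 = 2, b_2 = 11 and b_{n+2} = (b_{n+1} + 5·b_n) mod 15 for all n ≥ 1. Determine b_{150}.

Listing terms: b_1 = 2,  b_2 = 11,  b_3 = 6,  b_4 = 1,  b_5 = 1,  b_6 = 6,  b_7 = 11,  b_8 = 11,  b_9 = 6.
Since (b_8, b_9) = (b_2, b_3) = (11, 6) (two consecutive terms determine the rest), the sequence is eventually periodic: after a pre-period of length 1 it cycles with period 6.
For n ≥ 2, b_n depends only on (n - 2) mod 6. (150 - 2) mod 6 = 4, so b_{150} = b_6 = 6.

6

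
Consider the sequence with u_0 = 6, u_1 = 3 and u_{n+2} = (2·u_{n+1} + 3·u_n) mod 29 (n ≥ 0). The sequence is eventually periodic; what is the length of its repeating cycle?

Listing terms: u_0 = 6,  u_1 = 3,  u_2 = 24,  u_3 = 28,  u_4 = 12,  u_5 = 21,  u_6 = 20,  u_7 = 16,  u_8 = 5,  u_9 = 0,  u_{10} = 15,  u_{11} = 1,  u_{12} = 18,  u_{13} = 10,  u_{14} = 16,  u_{15} = 4,  u_{16} = 27,  u_{17} = 8,  u_{18} = 10,  u_{19} = 15,  u_{20} = 2,  u_{21} = 20,  u_{22} = 17,  u_{23} = 7,  u_{24} = 7,  u_{25} = 6,  u_{26} = 4,  u_{27} = 26,  u_{28} = 6,  u_{29} = 3.
Since (u_{28}, u_{29}) = (u_0, u_1) = (6, 3) (two consecutive terms determine the rest), the sequence is periodic with period 28.

28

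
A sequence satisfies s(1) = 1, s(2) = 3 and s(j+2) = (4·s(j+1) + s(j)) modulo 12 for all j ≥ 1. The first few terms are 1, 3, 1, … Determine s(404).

We have s(1) = 1; s(2) = 3; s(3) = 1; s(4) = 7; s(5) = 5; s(6) = 3; s(7) = 5; s(8) = 11; s(9) = 1; s(10) = 3.
Since (s(9), s(10)) = (s(1), s(2)) = (1, 3) (two consecutive terms determine the rest), the sequence is periodic with period 8.
(404 - 1) mod 8 = 3, so s(404) = s(4) = 7.

7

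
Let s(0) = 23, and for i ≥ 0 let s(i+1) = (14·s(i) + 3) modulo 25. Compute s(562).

s(0) = 23; s(1) = 0; s(2) = 3; s(3) = 20; s(4) = 8; s(5) = 15; s(6) = 13; s(7) = 10; s(8) = 18; s(9) = 5; s(10) = 23.
Since s(10) = s(0) = 23, the sequence is periodic with period 10.
(562 - 0) mod 10 = 2, so s(562) = s(2) = 3.

3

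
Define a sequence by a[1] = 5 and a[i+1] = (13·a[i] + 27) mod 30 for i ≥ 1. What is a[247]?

Listing terms: a[1] = 5, a[2] = 2, a[3] = 23, a[4] = 26, a[5] = 5.
The sequence repeats with period 4.
(247 - 1) mod 4 = 2, so a[247] = a[3] = 23.

23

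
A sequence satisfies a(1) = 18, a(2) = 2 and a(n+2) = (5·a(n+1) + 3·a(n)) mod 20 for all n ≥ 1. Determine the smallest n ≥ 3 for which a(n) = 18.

14

Computing terms: a(1) = 18, a(2) = 2, a(3) = 4, a(4) = 6, a(5) = 2, a(6) = 8, a(7) = 6, a(8) = 14, a(9) = 8, a(10) = 2, a(11) = 14, a(12) = 16, a(13) = 2, a(14) = 18, a(15) = 16, a(16) = 14, a(17) = 18, a(18) = 12, a(19) = 14, a(20) = 6, a(21) = 12, a(22) = 18, a(23) = 6, a(24) = 4, a(25) = 18, a(26) = 2.
The sequence repeats with period 24.
The value 18 first appears (with n ≥ 3) at a(14).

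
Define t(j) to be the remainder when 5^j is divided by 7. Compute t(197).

We have t(1) = 5; t(2) = 4; t(3) = 6; t(4) = 2; t(5) = 3; t(6) = 1; t(7) = 5.
Since t(7) = t(1) = 5, the sequence is periodic with period 6.
So t(197) = t(1 + ((197-1) mod 6)) = t(5) = 3.

3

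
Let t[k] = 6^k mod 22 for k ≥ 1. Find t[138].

Computing terms: t[1] = 6, t[2] = 14, t[3] = 18, t[4] = 20, t[5] = 10, t[6] = 16, t[7] = 8, t[8] = 4, t[9] = 2, t[10] = 12, t[11] = 6.
Since t[11] = t[1] = 6, the sequence is periodic with period 10.
(138 - 1) mod 10 = 7, so t[138] = t[8] = 4.

4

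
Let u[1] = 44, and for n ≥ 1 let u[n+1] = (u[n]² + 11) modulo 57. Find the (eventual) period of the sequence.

Computing terms: u[1] = 44; u[2] = 9; u[3] = 35; u[4] = 39; u[5] = 50; u[6] = 3; u[7] = 20; u[8] = 12; u[9] = 41; u[10] = 39.
Since u[10] = u[4] = 39, the sequence is eventually periodic: after a pre-period of length 3 it cycles with period 6.

6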